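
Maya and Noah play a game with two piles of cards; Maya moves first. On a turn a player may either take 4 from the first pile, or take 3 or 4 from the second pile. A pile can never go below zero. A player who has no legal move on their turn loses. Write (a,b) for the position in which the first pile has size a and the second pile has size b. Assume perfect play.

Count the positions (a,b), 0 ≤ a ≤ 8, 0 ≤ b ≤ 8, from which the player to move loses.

37

Classify positions by backward induction: terminal positions (no move available) are L. From any other position, the mover wins iff some move reaches an L.
Every move lowers a or b (never raises either), so fill the grid row by row in increasing a, and left to right within a row: each cell's successors are then already labelled.
      b=0  b=1  b=2  b=3  b=4  b=5  b=6  b=7  b=8
a=0:    L    L    L    W    W    W    W    L    L
a=1:    L    L    L    W    W    W    W    L    L
a=2:    L    L    L    W    W    W    W    L    L
a=3:    L    L    L    W    W    W    W    L    L
a=4:    W    W    W    L    L    L    W    W    W
a=5:    W    W    W    L    L    L    W    W    W
a=6:    W    W    W    L    L    L    W    W    W
a=7:    W    W    W    L    L    L    W    W    W
a=8:    L    L    L    W    W    W    W    L    L
Cells with no legal move (terminal, hence L): (0,0), (0,1), (0,2), (1,0), (1,1), (1,2), (2,0), (2,1), (2,2), (3,0), (3,1), (3,2).
The remaining L cells, each justified by listing all of its moves:
(0,7): only reaches (0,4)(W), (0,3)(W), all W → L
(0,8): only reaches (0,5)(W), (0,4)(W), all W → L
(1,7): only reaches (1,4)(W), (1,3)(W), all W → L
(1,8): only reaches (1,5)(W), (1,4)(W), all W → L
(2,7): only reaches (2,4)(W), (2,3)(W), all W → L
(2,8): only reaches (2,5)(W), (2,4)(W), all W → L
(3,7): only reaches (3,4)(W), (3,3)(W), all W → L
(3,8): only reaches (3,5)(W), (3,4)(W), all W → L
(4,3): only reaches (0,3)(W), (4,0)(W), all W → L
(4,4): only reaches (0,4)(W), (4,1)(W), (4,0)(W), all W → L
(4,5): only reaches (0,5)(W), (4,2)(W), (4,1)(W), all W → L
(5,3): only reaches (1,3)(W), (5,0)(W), all W → L
(5,4): only reaches (1,4)(W), (5,1)(W), (5,0)(W), all W → L
(5,5): only reaches (1,5)(W), (5,2)(W), (5,1)(W), all W → L
(6,3): only reaches (2,3)(W), (6,0)(W), all W → L
(6,4): only reaches (2,4)(W), (6,1)(W), (6,0)(W), all W → L
(6,5): only reaches (2,5)(W), (6,2)(W), (6,1)(W), all W → L
(7,3): only reaches (3,3)(W), (7,0)(W), all W → L
(7,4): only reaches (3,4)(W), (7,1)(W), (7,0)(W), all W → L
(7,5): only reaches (3,5)(W), (7,2)(W), (7,1)(W), all W → L
(8,0): only reaches (4,0)(W), which is W → L
(8,1): only reaches (4,1)(W), which is W → L
(8,2): only reaches (4,2)(W), which is W → L
(8,7): only reaches (4,7)(W), (8,4)(W), (8,3)(W), all W → L
(8,8): only reaches (4,8)(W), (8,5)(W), (8,4)(W), all W → L
Every other cell has at least one move into one of the L cells above, so it is W.
L cells per row: a=0: 5, a=1: 5, a=2: 5, a=3: 5, a=4: 3, a=5: 3, a=6: 3, a=7: 3, a=8: 5; total 37.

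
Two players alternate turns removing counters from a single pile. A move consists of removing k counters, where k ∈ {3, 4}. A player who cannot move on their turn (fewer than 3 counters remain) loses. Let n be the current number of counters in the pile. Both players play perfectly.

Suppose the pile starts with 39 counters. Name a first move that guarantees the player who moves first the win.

Remove 3, leaving 36.

Positions with no move are L. A position that does have a move is losing for the player to move precisely when every available move leads to a winning position for the opponent. Fill in the labels:
n=0: no move → L
n=1: no move → L
n=2: no move → L
n=3: W (go to 0, an L position)
n=4: W (go to 1, an L position)
n=5: W (go to 2, an L position)
n=6: W (go to 2, an L position)
n=7: L (options 4(W), 3(W) are all W)
n=8: L (options 5(W), 4(W) are all W)
n=9: L (options 6(W), 5(W) are all W)
n=10: W (go to 7, an L position)
n=11: W (go to 8, an L position)
n=12: W (go to 9, an L position)
n=13: W (go to 9, an L position)
n=14: L (options 11(W), 10(W) are all W)
n=15: L (options 12(W), 11(W) are all W)
n=16: L (options 13(W), 12(W) are all W)
n=17: W (go to 14, an L position)
n=18: W (go to 15, an L position)
n=19: W (go to 16, an L position)
n=20: W (go to 16, an L position)
n=21: L (options 18(W), 17(W) are all W)
n=22: L (options 19(W), 18(W) are all W)
n=23: L (options 20(W), 19(W) are all W)
n=24: W (go to 21, an L position)
n=25: W (go to 22, an L position)
n=26: W (go to 23, an L position)
n=27: W (go to 23, an L position)
n=28: L (options 25(W), 24(W) are all W)
n=29: L (options 26(W), 25(W) are all W)
n=30: L (options 27(W), 26(W) are all W)
n=31: W (go to 28, an L position)
n=32: W (go to 29, an L position)
n=33: W (go to 30, an L position)
n=34: W (go to 30, an L position)
n=35: L (options 32(W), 31(W) are all W)
n=36: L (options 33(W), 32(W) are all W)
n=37: L (options 34(W), 33(W) are all W)
n=38: W (go to 35, an L position)
n=39: W (go to 36, an L position)
From 39, the L positions reachable in one move are: 36, 35. Any move reaching one of these is winning.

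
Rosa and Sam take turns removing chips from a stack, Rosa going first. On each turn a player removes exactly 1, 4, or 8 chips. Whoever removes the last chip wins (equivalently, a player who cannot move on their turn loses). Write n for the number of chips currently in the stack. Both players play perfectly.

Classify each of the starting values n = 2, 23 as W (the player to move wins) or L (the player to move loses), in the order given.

Classify positions by backward induction: terminal positions (no move available) are L. From any other position, the mover wins iff some move reaches an L.
n=0: no move → L
n=1: →0(L), so W
n=2: →1(W) only, which is W, so L
n=3: →2(L), so W
n=4: →0(L), so W
n=5: →4(W), 1(W) — all W, so L
n=6: →5(L), so W
n=7: →6(W), 3(W) — all W, so L
n=8: →7(L), so W
n=9: →5(L), so W
n=10: →2(L), so W
n=11: →7(L), so W
n=12: →11(W), 8(W), 4(W) — all W, so L
n=13: →12(L), so W
n=14: →13(W), 10(W), 6(W) — all W, so L
n=15: →14(L), so W
n=16: →12(L), so W
n=17: →16(W), 13(W), 9(W) — all W, so L
n=18: →17(L), so W
n=19: →18(W), 15(W), 11(W) — all W, so L
n=20: →19(L), so W
n=21: →17(L), so W
n=22: →14(L), so W
n=23: →19(L), so W

2: L, 23: W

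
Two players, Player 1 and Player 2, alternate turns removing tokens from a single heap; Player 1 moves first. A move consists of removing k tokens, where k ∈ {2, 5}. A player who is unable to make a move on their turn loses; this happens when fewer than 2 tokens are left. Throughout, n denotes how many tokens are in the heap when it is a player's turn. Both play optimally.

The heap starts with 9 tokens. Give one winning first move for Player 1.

Remove 2, leaving 7.

Compute win/loss labels from the base case upward. A position with no move is L. Any other position is W if it can reach an L in one move, else L.
n=0: no move → L
n=1: no move → L
n=2: W (go to 0, an L position)
n=3: W (go to 1, an L position)
n=4: L (sole option 2(W) is W)
n=5: W (go to 0, an L position)
n=6: W (go to 4, an L position)
n=7: L (options 5(W), 2(W) are all W)
n=8: L (options 6(W), 3(W) are all W)
n=9: W (go to 7, an L position)
From 9, the L positions reachable in one move are: 7, 4. Any move reaching one of these is winning.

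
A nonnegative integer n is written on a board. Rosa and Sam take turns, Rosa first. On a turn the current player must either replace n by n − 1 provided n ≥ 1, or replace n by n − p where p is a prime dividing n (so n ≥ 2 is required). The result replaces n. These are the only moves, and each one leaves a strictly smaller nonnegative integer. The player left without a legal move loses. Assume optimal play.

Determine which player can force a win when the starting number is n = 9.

Rosa wins.

Classify positions by backward induction: terminal positions (no move available) are L. From any other position, the mover wins iff some move reaches an L.
n=0: no move → L
n=1: reaches L-position 0 → W
n=2: reaches L-position 0 → W
n=3: reaches L-position 0 → W
n=4: only reaches 2(W), 3(W), all W → L
n=5: reaches L-position 0 → W
n=6: reaches L-position 4 → W
n=7: reaches L-position 0 → W
n=8: only reaches 6(W), 7(W), all W → L
n=9: reaches L-position 8 → W
The starting position 9 is W: Rosa should move to 8, handing over an L position.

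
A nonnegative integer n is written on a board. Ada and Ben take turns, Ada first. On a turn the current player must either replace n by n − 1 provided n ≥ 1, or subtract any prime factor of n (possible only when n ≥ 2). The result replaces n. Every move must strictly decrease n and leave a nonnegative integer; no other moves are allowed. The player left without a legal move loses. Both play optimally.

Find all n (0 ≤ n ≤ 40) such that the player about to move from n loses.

0, 4, 8, 12, 16, 20, 24, 28, 32, 36, 40

Use the standard recursion: the mover loses at a terminal position; elsewhere, the mover wins exactly when some move hands the opponent an L position.
n=0: no move → L
n=1: →0(L), so W
n=2: →0(L), so W
n=3: →0(L), so W
n=4: →2(W), 3(W) — all W, so L
n=5: →0(L), so W
n=6: →4(L), so W
n=7: →0(L), so W
n=8: →6(W), 7(W) — all W, so L
n=9: →8(L), so W
n=10: →8(L), so W
n=11: →0(L), so W
n=12: →9(W), 10(W), 11(W) — all W, so L
n=13: →0(L), so W
n=14: →12(L), so W
n=15: →12(L), so W
n=16: →14(W), 15(W) — all W, so L
n=17: →0(L), so W
n=18: →16(L), so W
n=19: →0(L), so W
n=20: →15(W), 18(W), 19(W) — all W, so L
n=21: →20(L), so W
n=22: →20(L), so W
n=23: →0(L), so W
n=24: →21(W), 22(W), 23(W) — all W, so L
n=25: →20(L), so W
n=26: →24(L), so W
n=27: →24(L), so W
n=28: →21(W), 26(W), 27(W) — all W, so L
n=29: →0(L), so W
n=30: →28(L), so W
n=31: →0(L), so W
n=32: →30(W), 31(W) — all W, so L
n=33: →32(L), so W
n=34: →32(L), so W
n=35: →28(L), so W
n=36: →33(W), 34(W), 35(W) — all W, so L
n=37: →0(L), so W
n=38: →36(L), so W
n=39: →36(L), so W
n=40: →35(W), 38(W), 39(W) — all W, so L
The losing starting values of n are exactly the entries labelled L in this table (11 of them).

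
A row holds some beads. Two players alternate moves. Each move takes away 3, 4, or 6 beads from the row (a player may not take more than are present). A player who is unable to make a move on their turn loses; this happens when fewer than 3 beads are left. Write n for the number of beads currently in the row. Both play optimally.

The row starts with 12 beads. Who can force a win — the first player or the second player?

The first player wins.

Positions with no move are L. A position that does have a move is losing for the player to move precisely when every available move leads to a winning position for the opponent. Fill in the labels:
n=0: no move → L
n=1: no move → L
n=2: no move → L
n=3: can move to 0, which is L ⇒ W
n=4: can move to 1, which is L ⇒ W
n=5: can move to 2, which is L ⇒ W
n=6: can move to 2, which is L ⇒ W
n=7: can move to 1, which is L ⇒ W
n=8: can move to 2, which is L ⇒ W
n=9: moves to 6(W), 5(W), 3(W); every one is W ⇒ L
n=10: moves to 7(W), 6(W), 4(W); every one is W ⇒ L
n=11: moves to 8(W), 7(W), 5(W); every one is W ⇒ L
n=12: can move to 9, which is L ⇒ W
From 12 the player to move can remove 3, leaving 9, reaching an L position.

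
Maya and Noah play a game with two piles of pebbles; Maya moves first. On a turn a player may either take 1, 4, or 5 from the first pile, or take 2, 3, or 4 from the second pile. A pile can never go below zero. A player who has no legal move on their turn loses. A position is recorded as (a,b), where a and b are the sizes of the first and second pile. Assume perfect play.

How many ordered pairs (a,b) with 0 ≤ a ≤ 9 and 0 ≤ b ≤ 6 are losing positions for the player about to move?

Positions with no move are L. A position that does have a move is losing for the player to move precisely when every available move leads to a winning position for the opponent. Fill in the labels:
Every move lowers a or b (never raises either), so fill the grid row by row in increasing a, and left to right within a row: each cell's successors are then already labelled.
      b=0  b=1  b=2  b=3  b=4  b=5  b=6
a=0:    L    L    W    W    W    W    L
a=1:    W    W    L    L    W    W    W
a=2:    L    L    W    W    W    W    L
a=3:    W    W    L    L    W    W    W
a=4:    W    W    W    W    L    L    W
a=5:    W    W    W    W    W    W    W
a=6:    W    W    W    W    L    L    W
a=7:    W    W    W    W    W    W    W
a=8:    L    L    W    W    W    W    L
a=9:    W    W    L    L    W    W    W
Cells with no legal move (terminal, hence L): (0,0), (0,1).
The remaining L cells, each justified by listing all of its moves:
(0,6): L (options (0,4)(W), (0,3)(W), (0,2)(W) are all W)
(1,2): L (options (0,2)(W), (1,0)(W) are all W)
(1,3): L (options (0,3)(W), (1,1)(W), (1,0)(W) are all W)
(2,0): L (sole option (1,0)(W) is W)
(2,1): L (sole option (1,1)(W) is W)
(2,6): L (options (1,6)(W), (2,4)(W), (2,3)(W), (2,2)(W) are all W)
(3,2): L (options (2,2)(W), (3,0)(W) are all W)
(3,3): L (options (2,3)(W), (3,1)(W), (3,0)(W) are all W)
(4,4): L (options (3,4)(W), (0,4)(W), (4,2)(W), (4,1)(W), (4,0)(W) are all W)
(4,5): L (options (3,5)(W), (0,5)(W), (4,3)(W), (4,2)(W), (4,1)(W) are all W)
(6,4): L (options (5,4)(W), (2,4)(W), (1,4)(W), (6,2)(W), (6,1)(W), (6,0)(W) are all W)
(6,5): L (options (5,5)(W), (2,5)(W), (1,5)(W), (6,3)(W), (6,2)(W), (6,1)(W) are all W)
(8,0): L (options (7,0)(W), (4,0)(W), (3,0)(W) are all W)
(8,1): L (options (7,1)(W), (4,1)(W), (3,1)(W) are all W)
(8,6): L (options (7,6)(W), (4,6)(W), (3,6)(W), (8,4)(W), (8,3)(W), (8,2)(W) are all W)
(9,2): L (options (8,2)(W), (5,2)(W), (4,2)(W), (9,0)(W) are all W)
(9,3): L (options (8,3)(W), (5,3)(W), (4,3)(W), (9,1)(W), (9,0)(W) are all W)
Every other cell has at least one move into one of the L cells above, so it is W.
L cells per row: a=0: 3, a=1: 2, a=2: 3, a=3: 2, a=4: 2, a=5: 0, a=6: 2, a=7: 0, a=8: 3, a=9: 2; total 19.

19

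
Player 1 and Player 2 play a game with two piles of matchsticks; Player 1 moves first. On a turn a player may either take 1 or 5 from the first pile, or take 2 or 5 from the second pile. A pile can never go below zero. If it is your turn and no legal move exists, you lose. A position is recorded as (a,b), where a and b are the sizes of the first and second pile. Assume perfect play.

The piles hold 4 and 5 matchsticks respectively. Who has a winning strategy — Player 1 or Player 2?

Build the W/L table. Terminal = L. A non-terminal position is W if it has a move to some L; otherwise it is L.
No move ever increases a pile, so every position that can arise here has a ≤ 4 and b ≤ 5; it is enough to label the cells with 0 ≤ a ≤ 4 and 0 ≤ b ≤ 5.
Every move lowers a or b (never raises either), so fill the grid row by row in increasing a, and left to right within a row: each cell's successors are then already labelled.
      b=0  b=1  b=2  b=3  b=4  b=5
a=0:    L    L    W    W    L    W
a=1:    W    W    L    L    W    W
a=2:    L    L    W    W    L    W
a=3:    W    W    L    L    W    W
a=4:    L    L    W    W    L    W
Cells with no legal move (terminal, hence L): (0,0), (0,1).
The remaining L cells, each justified by listing all of its moves:
(0,4): only reaches (0,2)(W), which is W → L
(1,2): only reaches (0,2)(W), (1,0)(W), all W → L
(1,3): only reaches (0,3)(W), (1,1)(W), all W → L
(2,0): only reaches (1,0)(W), which is W → L
(2,1): only reaches (1,1)(W), which is W → L
(2,4): only reaches (1,4)(W), (2,2)(W), all W → L
(3,2): only reaches (2,2)(W), (3,0)(W), all W → L
(3,3): only reaches (2,3)(W), (3,1)(W), all W → L
(4,0): only reaches (3,0)(W), which is W → L
(4,1): only reaches (3,1)(W), which is W → L
(4,4): only reaches (3,4)(W), (4,2)(W), all W → L
Every other cell has at least one move into one of the L cells above, so it is W.
The starting position (4,5) is W: Player 1 should move to (4,0), handing over an L position.

Player 1 wins.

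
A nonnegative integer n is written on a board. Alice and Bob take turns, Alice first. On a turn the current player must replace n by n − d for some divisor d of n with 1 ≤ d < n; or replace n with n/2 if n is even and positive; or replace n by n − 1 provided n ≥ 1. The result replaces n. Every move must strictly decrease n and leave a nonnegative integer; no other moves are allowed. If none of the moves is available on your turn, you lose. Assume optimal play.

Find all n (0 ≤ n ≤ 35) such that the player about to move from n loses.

Classify positions by backward induction: terminal positions (no move available) are L. From any other position, the mover wins iff some move reaches an L.
n=0: no move → L
n=1: W (go to 0, an L position)
n=2: L (sole option 1(W) is W)
n=3: W (go to 2, an L position)
n=4: W (go to 2, an L position)
n=5: L (sole option 4(W) is W)
n=6: W (go to 5, an L position)
n=7: L (sole option 6(W) is W)
n=8: W (go to 7, an L position)
n=9: L (options 6(W), 8(W) are all W)
n=10: W (go to 5, an L position)
n=11: L (sole option 10(W) is W)
n=12: W (go to 9, an L position)
n=13: L (sole option 12(W) is W)
n=14: W (go to 7, an L position)
n=15: L (options 10(W), 12(W), 14(W) are all W)
n=16: W (go to 15, an L position)
n=17: L (sole option 16(W) is W)
n=18: W (go to 9, an L position)
n=19: L (sole option 18(W) is W)
n=20: W (go to 15, an L position)
n=21: L (options 14(W), 18(W), 20(W) are all W)
n=22: W (go to 11, an L position)
n=23: L (sole option 22(W) is W)
n=24: W (go to 21, an L position)
n=25: L (options 20(W), 24(W) are all W)
n=26: W (go to 13, an L position)
n=27: L (options 18(W), 24(W), 26(W) are all W)
n=28: W (go to 21, an L position)
n=29: L (sole option 28(W) is W)
n=30: W (go to 15, an L position)
n=31: L (sole option 30(W) is W)
n=32: W (go to 31, an L position)
n=33: L (options 22(W), 30(W), 32(W) are all W)
n=34: W (go to 17, an L position)
n=35: L (options 28(W), 30(W), 34(W) are all W)
The losing starting values of n are exactly the entries labelled L in this table (18 of them).

0, 2, 5, 7, 9, 11, 13, 15, 17, 19, 21, 23, 25, 27, 29, 31, 33, 35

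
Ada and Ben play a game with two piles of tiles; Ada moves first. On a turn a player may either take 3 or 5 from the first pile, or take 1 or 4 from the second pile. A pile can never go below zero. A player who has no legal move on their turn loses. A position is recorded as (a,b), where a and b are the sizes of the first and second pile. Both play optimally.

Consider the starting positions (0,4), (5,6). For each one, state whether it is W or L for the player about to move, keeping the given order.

(0,4): W, (5,6): L

Work bottom-up. With no move the player to move loses. Otherwise the position is W if at least one move leads to an L position for the opponent, and L if every move leads to a W.
No move ever increases a pile, so every position that can arise here has a ≤ 5 and b ≤ 6; it is enough to label the cells with 0 ≤ a ≤ 5 and 0 ≤ b ≤ 6.
Every move lowers a or b (never raises either), so fill the grid row by row in increasing a, and left to right within a row: each cell's successors are then already labelled.
      b=0  b=1  b=2  b=3  b=4  b=5  b=6
a=0:    L    W    L    W    W    L    W
a=1:    L    W    L    W    W    L    W
a=2:    L    W    L    W    W    L    W
a=3:    W    L    W    L    W    W    L
a=4:    W    L    W    L    W    W    L
a=5:    W    L    W    L    W    W    L
Cells with no legal move (terminal, hence L): (0,0), (1,0), (2,0).
The remaining L cells, each justified by listing all of its moves:
(0,2): only reaches (0,1)(W), which is W → L
(0,5): only reaches (0,4)(W), (0,1)(W), all W → L
(1,2): only reaches (1,1)(W), which is W → L
(1,5): only reaches (1,4)(W), (1,1)(W), all W → L
(2,2): only reaches (2,1)(W), which is W → L
(2,5): only reaches (2,4)(W), (2,1)(W), all W → L
(3,1): only reaches (0,1)(W), (3,0)(W), all W → L
(3,3): only reaches (0,3)(W), (3,2)(W), all W → L
(3,6): only reaches (0,6)(W), (3,5)(W), (3,2)(W), all W → L
(4,1): only reaches (1,1)(W), (4,0)(W), all W → L
(4,3): only reaches (1,3)(W), (4,2)(W), all W → L
(4,6): only reaches (1,6)(W), (4,5)(W), (4,2)(W), all W → L
(5,1): only reaches (2,1)(W), (0,1)(W), (5,0)(W), all W → L
(5,3): only reaches (2,3)(W), (0,3)(W), (5,2)(W), all W → L
(5,6): only reaches (2,6)(W), (0,6)(W), (5,5)(W), (5,2)(W), all W → L
Every other cell has at least one move into one of the L cells above, so it is W.
(0,4): the move to (0,0) reaches an L cell, so W
(5,6): one of the L cells justified above, so L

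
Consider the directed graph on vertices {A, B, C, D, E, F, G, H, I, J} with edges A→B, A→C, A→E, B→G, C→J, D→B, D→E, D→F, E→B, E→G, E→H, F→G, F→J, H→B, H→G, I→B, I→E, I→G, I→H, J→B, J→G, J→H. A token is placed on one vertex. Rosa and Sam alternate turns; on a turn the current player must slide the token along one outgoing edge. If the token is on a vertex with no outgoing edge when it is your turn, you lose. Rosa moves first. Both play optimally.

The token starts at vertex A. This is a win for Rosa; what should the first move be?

Move to C.

Positions with no move are L. A position that does have a move is losing for the player to move precisely when every available move leads to a winning position for the opponent. Fill in the labels:
Every edge goes from a vertex to one that appears earlier in the order G, B, H, E, J, C, F, D, A, I, so processing vertices in that order labels each vertex after all of its successors.
G: no outgoing edge → L
B: reaches L-position G → W
H: reaches L-position G → W
E: reaches L-position G → W
J: reaches L-position G → W
C: only reaches J(W), which is W → L
F: reaches L-position G → W
D: only reaches F(W), E(W), B(W), all W → L
A: reaches L-position C → W
I: reaches L-position G → W
From A, the L positions reachable in one move are: C.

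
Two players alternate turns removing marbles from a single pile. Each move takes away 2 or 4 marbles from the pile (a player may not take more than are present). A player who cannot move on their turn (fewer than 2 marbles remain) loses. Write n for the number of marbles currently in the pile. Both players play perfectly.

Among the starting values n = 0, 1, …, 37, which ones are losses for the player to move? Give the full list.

Build the W/L table. Terminal = L. A non-terminal position is W if it has a move to some L; otherwise it is L.
n=0: no move → L
n=1: no move → L
n=2: reaches L-position 0 → W
n=3: reaches L-position 1 → W
n=4: reaches L-position 0 → W
n=5: reaches L-position 1 → W
n=6: only reaches 4(W), 2(W), all W → L
n=7: only reaches 5(W), 3(W), all W → L
n=8: reaches L-position 6 → W
n=9: reaches L-position 7 → W
n=10: reaches L-position 6 → W
n=11: reaches L-position 7 → W
n=12: only reaches 10(W), 8(W), all W → L
n=13: only reaches 11(W), 9(W), all W → L
n=14: reaches L-position 12 → W
n=15: reaches L-position 13 → W
n=16: reaches L-position 12 → W
n=17: reaches L-position 13 → W
n=18: only reaches 16(W), 14(W), all W → L
n=19: only reaches 17(W), 15(W), all W → L
n=20: reaches L-position 18 → W
n=21: reaches L-position 19 → W
n=22: reaches L-position 18 → W
n=23: reaches L-position 19 → W
n=24: only reaches 22(W), 20(W), all W → L
n=25: only reaches 23(W), 21(W), all W → L
n=26: reaches L-position 24 → W
n=27: reaches L-position 25 → W
n=28: reaches L-position 24 → W
n=29: reaches L-position 25 → W
n=30: only reaches 28(W), 26(W), all W → L
n=31: only reaches 29(W), 27(W), all W → L
n=32: reaches L-position 30 → W
n=33: reaches L-position 31 → W
n=34: reaches L-position 30 → W
n=35: reaches L-position 31 → W
n=36: only reaches 34(W), 32(W), all W → L
n=37: only reaches 35(W), 33(W), all W → L
Reading off the rows marked L gives the requested list; there are 14 such values of n.

0, 1, 6, 7, 12, 13, 18, 19, 24, 25, 30, 31, 36, 37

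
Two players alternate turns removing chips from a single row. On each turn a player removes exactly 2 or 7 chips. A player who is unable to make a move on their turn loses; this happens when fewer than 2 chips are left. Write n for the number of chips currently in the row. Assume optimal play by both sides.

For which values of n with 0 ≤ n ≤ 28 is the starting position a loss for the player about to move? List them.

Positions with no move are L. A position that does have a move is losing for the player to move precisely when every available move leads to a winning position for the opponent. Fill in the labels:
n=0: no move → L
n=1: no move → L
n=2: reaches L-position 0 → W
n=3: reaches L-position 1 → W
n=4: only reaches 2(W), which is W → L
n=5: only reaches 3(W), which is W → L
n=6: reaches L-position 4 → W
n=7: reaches L-position 5 → W
n=8: reaches L-position 1 → W
n=9: only reaches 7(W), 2(W), all W → L
n=10: only reaches 8(W), 3(W), all W → L
n=11: reaches L-position 9 → W
n=12: reaches L-position 10 → W
n=13: only reaches 11(W), 6(W), all W → L
n=14: only reaches 12(W), 7(W), all W → L
n=15: reaches L-position 13 → W
n=16: reaches L-position 14 → W
n=17: reaches L-position 10 → W
n=18: only reaches 16(W), 11(W), all W → L
n=19: only reaches 17(W), 12(W), all W → L
n=20: reaches L-position 18 → W
n=21: reaches L-position 19 → W
n=22: only reaches 20(W), 15(W), all W → L
n=23: only reaches 21(W), 16(W), all W → L
n=24: reaches L-position 22 → W
n=25: reaches L-position 23 → W
n=26: reaches L-position 19 → W
n=27: only reaches 25(W), 20(W), all W → L
n=28: only reaches 26(W), 21(W), all W → L
The losing starting values of n are exactly the entries labelled L in this table (14 of them).

0, 1, 4, 5, 9, 10, 13, 14, 18, 19, 22, 23, 27, 28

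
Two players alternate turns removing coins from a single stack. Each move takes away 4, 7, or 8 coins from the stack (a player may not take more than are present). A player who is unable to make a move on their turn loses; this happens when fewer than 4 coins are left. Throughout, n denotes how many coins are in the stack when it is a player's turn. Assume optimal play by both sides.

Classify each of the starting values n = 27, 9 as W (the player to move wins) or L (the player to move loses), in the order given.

27: L, 9: W

Work bottom-up. With no move the player to move loses. Otherwise the position is W if at least one move leads to an L position for the opponent, and L if every move leads to a W.
n=0: no move → L
n=1: no move → L
n=2: no move → L
n=3: no move → L
n=4: →0(L), so W
n=5: →1(L), so W
n=6: →2(L), so W
n=7: →3(L), so W
n=8: →1(L), so W
n=9: →2(L), so W
n=10: →3(L), so W
n=11: →3(L), so W
n=12: →8(W), 5(W), 4(W) — all W, so L
n=13: →9(W), 6(W), 5(W) — all W, so L
n=14: →10(W), 7(W), 6(W) — all W, so L
n=15: →11(W), 8(W), 7(W) — all W, so L
n=16: →12(L), so W
n=17: →13(L), so W
n=18: →14(L), so W
n=19: →15(L), so W
n=20: →13(L), so W
n=21: →14(L), so W
n=22: →15(L), so W
n=23: →15(L), so W
n=24: →20(W), 17(W), 16(W) — all W, so L
n=25: →21(W), 18(W), 17(W) — all W, so L
n=26: →22(W), 19(W), 18(W) — all W, so L
n=27: →23(W), 20(W), 19(W) — all W, so L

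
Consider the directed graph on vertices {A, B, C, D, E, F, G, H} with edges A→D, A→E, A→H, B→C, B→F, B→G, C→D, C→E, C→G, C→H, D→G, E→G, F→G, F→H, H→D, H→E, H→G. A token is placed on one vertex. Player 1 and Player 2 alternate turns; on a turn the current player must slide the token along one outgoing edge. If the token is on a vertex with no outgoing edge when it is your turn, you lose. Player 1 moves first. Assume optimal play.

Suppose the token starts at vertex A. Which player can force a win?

Work bottom-up. With no move the player to move loses. Otherwise the position is W if at least one move leads to an L position for the opponent, and L if every move leads to a W.
Every edge goes from a vertex to one that appears earlier in the order G, E, D, H, C, F, B, A, so processing vertices in that order labels each vertex after all of its successors.
G: no outgoing edge → L
E: →G(L), so W
D: →G(L), so W
H: →G(L), so W
C: →G(L), so W
F: →G(L), so W
B: →G(L), so W
A: →H(W), D(W), E(W) — all W, so L
Every move from A reaches a W position, so the mover loses.

Player 2 wins.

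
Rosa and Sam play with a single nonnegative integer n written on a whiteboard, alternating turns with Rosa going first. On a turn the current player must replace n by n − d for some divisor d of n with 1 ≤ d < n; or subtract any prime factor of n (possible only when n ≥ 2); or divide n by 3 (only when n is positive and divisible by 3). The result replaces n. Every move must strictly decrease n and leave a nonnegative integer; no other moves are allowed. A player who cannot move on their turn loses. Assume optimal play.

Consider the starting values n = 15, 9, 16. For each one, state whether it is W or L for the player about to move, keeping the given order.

15: W, 9: L, 16: W

Build the W/L table. Terminal = L. A non-terminal position is W if it has a move to some L; otherwise it is L.
n=0: no move → L
n=1: no move → L
n=2: reaches L-position 0 → W
n=3: reaches L-position 0 → W
n=4: only reaches 2(W), 3(W), all W → L
n=5: reaches L-position 0 → W
n=6: reaches L-position 4 → W
n=7: reaches L-position 0 → W
n=8: reaches L-position 4 → W
n=9: only reaches 3(W), 6(W), 8(W), all W → L
n=10: reaches L-position 9 → W
n=11: reaches L-position 0 → W
n=12: reaches L-position 4 → W
n=13: reaches L-position 0 → W
n=14: only reaches 7(W), 12(W), 13(W), all W → L
n=15: reaches L-position 14 → W
n=16: reaches L-position 14 → W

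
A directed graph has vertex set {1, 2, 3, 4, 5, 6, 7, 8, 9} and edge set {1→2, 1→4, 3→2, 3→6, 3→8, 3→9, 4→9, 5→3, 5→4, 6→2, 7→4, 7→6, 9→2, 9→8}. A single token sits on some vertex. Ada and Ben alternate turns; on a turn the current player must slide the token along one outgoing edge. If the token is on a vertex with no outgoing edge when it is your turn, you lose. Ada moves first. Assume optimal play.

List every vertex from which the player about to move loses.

Build the W/L table. Terminal = L. A non-terminal position is W if it has a move to some L; otherwise it is L.
Every edge goes from a vertex to one that appears earlier in the order 8, 2, 9, 6, 4, 3, 1, 7, 5, so processing vertices in that order labels each vertex after all of its successors.
8: no outgoing edge → L
2: no outgoing edge → L
9: →2(L), so W
6: →2(L), so W
4: →9(W) only, which is W, so L
3: →2(L), so W
1: →4(L), so W
7: →4(L), so W
5: →4(L), so W
Reading off the rows marked L gives the requested list; there are 3 such vertices.

2, 4, 8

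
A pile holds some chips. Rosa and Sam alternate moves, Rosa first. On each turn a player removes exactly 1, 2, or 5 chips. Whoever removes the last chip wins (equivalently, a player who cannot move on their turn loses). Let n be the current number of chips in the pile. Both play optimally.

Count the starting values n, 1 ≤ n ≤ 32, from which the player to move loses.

10

Build the W/L table. Terminal = L. A non-terminal position is W if it has a move to some L; otherwise it is L.
n=0: no move → L
n=1: →0(L), so W
n=2: →0(L), so W
n=3: →2(W), 1(W) — all W, so L
n=4: →3(L), so W
n=5: →3(L), so W
n=6: →5(W), 4(W), 1(W) — all W, so L
n=7: →6(L), so W
n=8: →6(L), so W
n=9: →8(W), 7(W), 4(W) — all W, so L
n=10: →9(L), so W
n=11: →9(L), so W
n=12: →11(W), 10(W), 7(W) — all W, so L
n=13: →12(L), so W
n=14: →12(L), so W
n=15: →14(W), 13(W), 10(W) — all W, so L
n=16: →15(L), so W
n=17: →15(L), so W
n=18: →17(W), 16(W), 13(W) — all W, so L
n=19: →18(L), so W
n=20: →18(L), so W
n=21: →20(W), 19(W), 16(W) — all W, so L
n=22: →21(L), so W
n=23: →21(L), so W
n=24: →23(W), 22(W), 19(W) — all W, so L
n=25: →24(L), so W
n=26: →24(L), so W
n=27: →26(W), 25(W), 22(W) — all W, so L
n=28: →27(L), so W
n=29: →27(L), so W
n=30: →29(W), 28(W), 25(W) — all W, so L
n=31: →30(L), so W
n=32: →30(L), so W
L entries with 1 ≤ n ≤ 32 (n=0 is outside the asked range and is not counted): n = 3, 6, 9, 12, 15, 18, 21, 24, 27, 30; that makes 10.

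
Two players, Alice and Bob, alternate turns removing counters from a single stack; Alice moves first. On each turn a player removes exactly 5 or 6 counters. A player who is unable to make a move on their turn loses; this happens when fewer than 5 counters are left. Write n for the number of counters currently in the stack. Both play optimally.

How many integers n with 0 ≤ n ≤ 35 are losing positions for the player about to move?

18

Work bottom-up. With no move the player to move loses. Otherwise the position is W if at least one move leads to an L position for the opponent, and L if every move leads to a W.
n=0: no move → L
n=1: no move → L
n=2: no move → L
n=3: no move → L
n=4: no move → L
n=5: →0(L), so W
n=6: →1(L), so W
n=7: →2(L), so W
n=8: →3(L), so W
n=9: →4(L), so W
n=10: →4(L), so W
n=11: →6(W), 5(W) — all W, so L
n=12: →7(W), 6(W) — all W, so L
n=13: →8(W), 7(W) — all W, so L
n=14: →9(W), 8(W) — all W, so L
n=15: →10(W), 9(W) — all W, so L
n=16: →11(L), so W
n=17: →12(L), so W
n=18: →13(L), so W
n=19: →14(L), so W
n=20: →15(L), so W
n=21: →15(L), so W
n=22: →17(W), 16(W) — all W, so L
n=23: →18(W), 17(W) — all W, so L
n=24: →19(W), 18(W) — all W, so L
n=25: →20(W), 19(W) — all W, so L
n=26: →21(W), 20(W) — all W, so L
n=27: →22(L), so W
n=28: →23(L), so W
n=29: →24(L), so W
n=30: →25(L), so W
n=31: →26(L), so W
n=32: →26(L), so W
n=33: →28(W), 27(W) — all W, so L
n=34: →29(W), 28(W) — all W, so L
n=35: →30(W), 29(W) — all W, so L
L entries with 0 ≤ n ≤ 35: n = 0, 1, 2, 3, 4, 11, 12, 13, 14, 15, 22, 23, 24, 25, 26, 33, 34, 35; that makes 18.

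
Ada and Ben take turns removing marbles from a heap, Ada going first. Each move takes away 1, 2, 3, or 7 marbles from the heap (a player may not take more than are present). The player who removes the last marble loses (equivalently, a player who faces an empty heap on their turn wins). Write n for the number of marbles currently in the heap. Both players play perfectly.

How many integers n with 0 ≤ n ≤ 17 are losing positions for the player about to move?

5

Compute win/loss labels from the base case upward. A position with no move is W. Any other position is W if it can reach an L in one move, else L.
n=0: no move; the opponent has just taken the last marble and therefore loses → W
n=1: only reaches 0(W), which is W → L
n=2: reaches L-position 1 → W
n=3: reaches L-position 1 → W
n=4: reaches L-position 1 → W
n=5: only reaches 4(W), 3(W), 2(W), all W → L
n=6: reaches L-position 5 → W
n=7: reaches L-position 5 → W
n=8: reaches L-position 5 → W
n=9: only reaches 8(W), 7(W), 6(W), 2(W), all W → L
n=10: reaches L-position 9 → W
n=11: reaches L-position 9 → W
n=12: reaches L-position 9 → W
n=13: only reaches 12(W), 11(W), 10(W), 6(W), all W → L
n=14: reaches L-position 13 → W
n=15: reaches L-position 13 → W
n=16: reaches L-position 13 → W
n=17: only reaches 16(W), 15(W), 14(W), 10(W), all W → L
L entries with 0 ≤ n ≤ 17: n = 1, 5, 9, 13, 17; that makes 5.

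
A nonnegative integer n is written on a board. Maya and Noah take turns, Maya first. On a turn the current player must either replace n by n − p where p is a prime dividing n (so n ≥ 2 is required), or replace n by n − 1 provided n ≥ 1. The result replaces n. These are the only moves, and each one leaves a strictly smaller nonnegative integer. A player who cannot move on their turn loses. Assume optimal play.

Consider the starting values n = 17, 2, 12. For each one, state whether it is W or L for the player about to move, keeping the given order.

17: W, 2: W, 12: L

Work bottom-up. With no move the player to move loses. Otherwise the position is W if at least one move leads to an L position for the opponent, and L if every move leads to a W.
n=0: no move → L
n=1: →0(L), so W
n=2: →0(L), so W
n=3: →0(L), so W
n=4: →2(W), 3(W) — all W, so L
n=5: →0(L), so W
n=6: →4(L), so W
n=7: →0(L), so W
n=8: →6(W), 7(W) — all W, so L
n=9: →8(L), so W
n=10: →8(L), so W
n=11: →0(L), so W
n=12: →9(W), 10(W), 11(W) — all W, so L
n=13: →0(L), so W
n=14: →12(L), so W
n=15: →12(L), so W
n=16: →14(W), 15(W) — all W, so L
n=17: →0(L), so W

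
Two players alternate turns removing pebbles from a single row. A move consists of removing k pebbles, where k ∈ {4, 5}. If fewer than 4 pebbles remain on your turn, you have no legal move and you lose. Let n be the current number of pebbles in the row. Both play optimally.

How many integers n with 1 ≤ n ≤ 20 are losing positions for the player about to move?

10

Classify positions by backward induction: terminal positions (no move available) are L. From any other position, the mover wins iff some move reaches an L.
n=0: no move → L
n=1: no move → L
n=2: no move → L
n=3: no move → L
n=4: W (go to 0, an L position)
n=5: W (go to 1, an L position)
n=6: W (go to 2, an L position)
n=7: W (go to 3, an L position)
n=8: W (go to 3, an L position)
n=9: L (options 5(W), 4(W) are all W)
n=10: L (options 6(W), 5(W) are all W)
n=11: L (options 7(W), 6(W) are all W)
n=12: L (options 8(W), 7(W) are all W)
n=13: W (go to 9, an L position)
n=14: W (go to 10, an L position)
n=15: W (go to 11, an L position)
n=16: W (go to 12, an L position)
n=17: W (go to 12, an L position)
n=18: L (options 14(W), 13(W) are all W)
n=19: L (options 15(W), 14(W) are all W)
n=20: L (options 16(W), 15(W) are all W)
L entries with 1 ≤ n ≤ 20 (n=0 is outside the asked range and is not counted): n = 1, 2, 3, 9, 10, 11, 12, 18, 19, 20; that makes 10.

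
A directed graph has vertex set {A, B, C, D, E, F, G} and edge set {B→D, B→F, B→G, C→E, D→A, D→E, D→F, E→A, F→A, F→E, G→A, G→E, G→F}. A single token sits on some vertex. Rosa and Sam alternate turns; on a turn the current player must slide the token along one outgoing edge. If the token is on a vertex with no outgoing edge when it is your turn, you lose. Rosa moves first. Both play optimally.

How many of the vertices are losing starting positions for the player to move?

3

Classify positions by backward induction: terminal positions (no move available) are L. From any other position, the mover wins iff some move reaches an L.
Every edge goes from a vertex to one that appears earlier in the order A, E, C, F, D, G, B, so processing vertices in that order labels each vertex after all of its successors.
A: no outgoing edge → L
E: →A(L), so W
C: →E(W) only, which is W, so L
F: →A(L), so W
D: →A(L), so W
G: →A(L), so W
B: →G(W), D(W), F(W) — all W, so L
The L vertices are A, B, C; that is 3 in all.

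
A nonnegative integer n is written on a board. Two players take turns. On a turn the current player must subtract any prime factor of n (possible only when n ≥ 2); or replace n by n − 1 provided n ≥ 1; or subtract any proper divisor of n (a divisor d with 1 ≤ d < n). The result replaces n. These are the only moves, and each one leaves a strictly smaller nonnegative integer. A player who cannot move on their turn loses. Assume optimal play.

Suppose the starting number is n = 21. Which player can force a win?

The first player wins.

Compute win/loss labels from the base case upward. A position with no move is L. Any other position is W if it can reach an L in one move, else L.
n=0: no move → L
n=1: W (go to 0, an L position)
n=2: W (go to 0, an L position)
n=3: W (go to 0, an L position)
n=4: L (options 2(W), 3(W) are all W)
n=5: W (go to 0, an L position)
n=6: W (go to 4, an L position)
n=7: W (go to 0, an L position)
n=8: W (go to 4, an L position)
n=9: L (options 6(W), 8(W) are all W)
n=10: W (go to 9, an L position)
n=11: W (go to 0, an L position)
n=12: W (go to 9, an L position)
n=13: W (go to 0, an L position)
n=14: L (options 7(W), 12(W), 13(W) are all W)
n=15: W (go to 14, an L position)
n=16: W (go to 14, an L position)
n=17: W (go to 0, an L position)
n=18: W (go to 9, an L position)
n=19: W (go to 0, an L position)
n=20: L (options 10(W), 15(W), 16(W), 18(W), 19(W) are all W)
n=21: W (go to 14, an L position)
The starting position 21 is W: the player to move should move to 14, handing over an L position.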